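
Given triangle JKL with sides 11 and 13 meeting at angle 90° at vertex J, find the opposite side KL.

Since angle J = 90°, this is a right triangle and the law of cosines reduces to the Pythagorean theorem.
KL^2 = 11^2 + 13^2 = 290
KL = sqrt(290)

sqrt(290)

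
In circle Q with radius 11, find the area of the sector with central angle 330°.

Sector area = πr² × θ/360
= π × 11² × 11/12
= π × 121 × 11/12
= 1331*pi/12

1331*pi/12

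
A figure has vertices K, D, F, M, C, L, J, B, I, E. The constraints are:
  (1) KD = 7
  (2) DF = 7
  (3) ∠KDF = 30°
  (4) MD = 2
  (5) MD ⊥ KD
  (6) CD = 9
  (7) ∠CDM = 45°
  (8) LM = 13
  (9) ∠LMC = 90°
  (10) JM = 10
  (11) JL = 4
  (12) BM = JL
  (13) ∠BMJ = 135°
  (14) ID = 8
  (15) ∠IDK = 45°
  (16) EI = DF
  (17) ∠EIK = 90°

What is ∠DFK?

Step 1: By the law of cosines on triangle FDK: FK² = 7² + 7² − 2·7·7·cos(30°) = 13.13, so FK ≈ 3.62.
Step 2: By the inverse law of cosines on triangle DFK: cos(∠DFK) = (7² + 3.62² − 7²) / (2·7·3.62) = 13.13/50.73 = 0.2588, so ∠DFK = 75°.

Therefore, the measure of angle ∠DFK = 75°.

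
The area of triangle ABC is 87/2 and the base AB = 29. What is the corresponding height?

Area = (1/2) * base * height
height = 2 * Area / base
height = 2 * 87/2 / 29
height = 87 / 29
height = 3

3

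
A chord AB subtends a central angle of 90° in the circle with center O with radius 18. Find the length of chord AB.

Chord = 2(18) sin(45°) = 18*sqrt(2)

18*sqrt(2)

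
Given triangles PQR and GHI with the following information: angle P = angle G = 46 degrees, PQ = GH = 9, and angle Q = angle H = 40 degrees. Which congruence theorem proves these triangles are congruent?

Consider the given information: angle P = angle G = 46 degrees, PQ = GH = 9, and angle Q = angle H = 40 degrees
This is not AAS or HL: AAS requires two angles and a non-included side. HL only applies to right triangles with matching hypotenuse and leg.
The correct criterion is ASA. Two pairs of corresponding angles and the included side are equal (Angle-Side-Angle).

ASA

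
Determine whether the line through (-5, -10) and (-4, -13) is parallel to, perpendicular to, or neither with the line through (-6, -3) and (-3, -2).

Slope of line 1: m1 = (-13 - -10)/(-4 - -5) = -3/1 = -3
Slope of line 2: m2 = (-2 - -3)/(-3 - -6) = 1/3 = 1/3
m1 * m2 = -1, so perpendicular.

Perpendicular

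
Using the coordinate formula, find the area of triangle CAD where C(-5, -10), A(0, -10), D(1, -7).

Shoelace: Area = (1/2)|-5(-10--7) + 0(-7--10) + 1(-10--10)| = (1/2)(15) = 15/2

15/2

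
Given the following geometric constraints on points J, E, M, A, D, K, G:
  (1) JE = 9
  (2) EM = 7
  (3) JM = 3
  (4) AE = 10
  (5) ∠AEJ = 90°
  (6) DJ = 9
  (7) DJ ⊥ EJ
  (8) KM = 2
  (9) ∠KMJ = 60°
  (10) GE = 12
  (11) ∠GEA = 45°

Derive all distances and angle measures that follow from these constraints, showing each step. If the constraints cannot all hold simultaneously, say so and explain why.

The constraints are consistent.

Step 1: From JE = 9, EA = 10, and ∠JEA = 90°, by the law of cosines:
  JA² = JE² + EA² - 2·JE·EA·cos(90°) = 81 + 100 - 0 = 181
  JA = √181

Step 2: From JM = 3, MK = 2, and ∠JMK = 60°, by the law of cosines:
  JK² = JM² + MK² - 2·JM·MK·cos(60°) = 9 + 4 - 6 = 7
  JK = √7

Step 3: From EJ = 9, JD = 9, and ∠EJD = 90°, by the law of cosines:
  ED² = EJ² + JD² - 2·EJ·JD·cos(90°) = 81 + 81 - 0 = 162
  ED = 9·√2

Step 4: From AE = 10, EG = 12, and ∠AEG = 45°, by the law of cosines:
  AG² = AE² + EG² - 2·AE·EG·cos(45°) = 100 + 144 - 169.7 = 74.29
  AG ≈ 8.62

Step 5: From JE = 9, JM = 3, EM = 7, by the inverse law of cosines:
  cos(∠EJM) = (JE² + JM² - EM²) / (2·JE·JM)
  ∠EJM = 40.6°

Step 6: From EJ = 9, EM = 7, JM = 3, by the inverse law of cosines:
  cos(∠JEM) = (EJ² + EM² - JM²) / (2·EJ·EM)
  ∠JEM = 16.2°

Step 7: From ME = 7, MJ = 3, EJ = 9, by the inverse law of cosines:
  cos(∠EMJ) = (ME² + MJ² - EJ²) / (2·ME·MJ)
  ∠EMJ = 123.2°

Step 8: From JA = √181, JE = 9, AE = 10, by the inverse law of cosines:
  cos(∠AJE) = (JA² + JE² - AE²) / (2·JA·JE)
  ∠AJE = 48.01°

Step 9: From JK = √7, JM = 3, KM = 2, by the inverse law of cosines:
  cos(∠KJM) = (JK² + JM² - KM²) / (2·JK·JM)
  ∠KJM = 40.89°

Step 10: From ED = 9·√2, EJ = 9, DJ = 9, by the inverse law of cosines:
  cos(∠DEJ) = (ED² + EJ² - DJ²) / (2·ED·EJ)
  ∠DEJ = 45°

Step 11: From AE = 10, AG = 8.62, EG = 12, by the inverse law of cosines:
  cos(∠EAG) = (AE² + AG² - EG²) / (2·AE·AG)
  ∠EAG = 79.88°

Step 12: From AE = 10, AJ = √181, EJ = 9, by the inverse law of cosines:
  cos(∠EAJ) = (AE² + AJ² - EJ²) / (2·AE·AJ)
  ∠EAJ = 41.99°

Step 13: From DE = 9·√2, DJ = 9, EJ = 9, by the inverse law of cosines:
  cos(∠EDJ) = (DE² + DJ² - EJ²) / (2·DE·DJ)
  ∠EDJ = 45°

Step 14: From KJ = √7, KM = 2, JM = 3, by the inverse law of cosines:
  cos(∠JKM) = (KJ² + KM² - JM²) / (2·KJ·KM)
  ∠JKM = 79.11°

Step 15: From GA = 8.62, GE = 12, AE = 10, by the inverse law of cosines:
  cos(∠AGE) = (GA² + GE² - AE²) / (2·GA·GE)
  ∠AGE = 55.12°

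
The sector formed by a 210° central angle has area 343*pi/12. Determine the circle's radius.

The sector covers 210°/360° = 7/12 of the full circle.
Full circle area = 343*pi/12 / 7/12 = 49*pi.
Since full area = πr², we get r² = 49*pi/π = 49, so r = 7.

7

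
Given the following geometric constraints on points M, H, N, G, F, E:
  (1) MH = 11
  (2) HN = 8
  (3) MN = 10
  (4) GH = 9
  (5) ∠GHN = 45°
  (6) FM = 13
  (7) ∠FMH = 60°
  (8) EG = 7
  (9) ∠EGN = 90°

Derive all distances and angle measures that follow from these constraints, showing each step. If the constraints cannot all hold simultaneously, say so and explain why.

The constraints are consistent.

Step 1: From HM = 11, MF = 13, and ∠HMF = 60°, by the law of cosines:
  HF² = HM² + MF² - 2·HM·MF·cos(60°) = 121 + 169 - 143 = 147
  HF = 7·√3

Step 2: From NH = 8, HG = 9, and ∠NHG = 45°, by the law of cosines:
  NG² = NH² + HG² - 2·NH·HG·cos(45°) = 64 + 81 - 101.8 = 43.18
  NG ≈ 6.57

Step 3: From MH = 11, MN = 10, HN = 8, by the inverse law of cosines:
  cos(∠HMN) = (MH² + MN² - HN²) / (2·MH·MN)
  ∠HMN = 44.47°

Step 4: From HM = 11, HN = 8, MN = 10, by the inverse law of cosines:
  cos(∠MHN) = (HM² + HN² - MN²) / (2·HM·HN)
  ∠MHN = 61.12°

Step 5: From NH = 8, NM = 10, HM = 11, by the inverse law of cosines:
  cos(∠HNM) = (NH² + NM² - HM²) / (2·NH·NM)
  ∠HNM = 74.41°

Step 6: From NG = 6.57, GE = 7, and ∠NGE = 90°, by the law of cosines:
  NE² = NG² + GE² - 2·NG·GE·cos(90°) = 43.18 + 49 - 0 = 92.18
  NE ≈ 9.6

Step 7: From HF = 7·√3, HM = 11, FM = 13, by the inverse law of cosines:
  cos(∠FHM) = (HF² + HM² - FM²) / (2·HF·HM)
  ∠FHM = 68.21°

Step 8: From NG = 6.57, NH = 8, GH = 9, by the inverse law of cosines:
  cos(∠GNH) = (NG² + NH² - GH²) / (2·NG·NH)
  ∠GNH = 75.58°

Step 9: From GH = 9, GN = 6.57, HN = 8, by the inverse law of cosines:
  cos(∠HGN) = (GH² + GN² - HN²) / (2·GH·GN)
  ∠HGN = 59.42°

Step 10: From FH = 7·√3, FM = 13, HM = 11, by the inverse law of cosines:
  cos(∠HFM) = (FH² + FM² - HM²) / (2·FH·FM)
  ∠HFM = 51.79°

Step 11: From NE = 9.6, NG = 6.57, EG = 7, by the inverse law of cosines:
  cos(∠ENG) = (NE² + NG² - EG²) / (2·NE·NG)
  ∠ENG = 46.81°

Step 12: From EG = 7, EN = 9.6, GN = 6.57, by the inverse law of cosines:
  cos(∠GEN) = (EG² + EN² - GN²) / (2·EG·EN)
  ∠GEN = 43.19°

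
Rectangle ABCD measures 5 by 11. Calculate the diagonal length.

A rectangle's diagonal splits it into two right triangles, with the diagonal as the hypotenuse.
By the Pythagorean theorem, d^2 = 5^2 + 11^2 = 146.
Therefore d = sqrt(146).

sqrt(146)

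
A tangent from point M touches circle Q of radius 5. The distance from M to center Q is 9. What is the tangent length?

Let T be the point of tangency. Then QT ⊥ MT (radius ⊥ tangent).
In right triangle QTM: QM² = QT² + MT²
9² = 5² + MT²
MT² = 56, MT = 2*sqrt(14)

2*sqrt(14)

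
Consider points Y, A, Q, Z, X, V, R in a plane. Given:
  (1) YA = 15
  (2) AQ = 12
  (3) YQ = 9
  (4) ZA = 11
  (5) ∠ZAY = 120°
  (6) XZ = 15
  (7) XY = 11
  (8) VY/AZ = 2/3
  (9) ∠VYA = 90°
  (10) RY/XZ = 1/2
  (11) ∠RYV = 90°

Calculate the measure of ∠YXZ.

Step 1: By the law of cosines on triangle YAZ: YZ² = 15² + 11² − 2·15·11·cos(120°) = 511, so YZ ≈ 22.61.
Step 2: By the inverse law of cosines on triangle YXZ: cos(∠YXZ) = (11² + 15² − 22.61²) / (2·11·15) = -165/330 = -0.5, so ∠YXZ = 120°.

Therefore, the measure of angle ∠YXZ = 120°.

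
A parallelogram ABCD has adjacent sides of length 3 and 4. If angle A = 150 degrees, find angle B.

Consecutive angles are supplementary: angle B = 180 - 150 = 30 degrees.

30 degrees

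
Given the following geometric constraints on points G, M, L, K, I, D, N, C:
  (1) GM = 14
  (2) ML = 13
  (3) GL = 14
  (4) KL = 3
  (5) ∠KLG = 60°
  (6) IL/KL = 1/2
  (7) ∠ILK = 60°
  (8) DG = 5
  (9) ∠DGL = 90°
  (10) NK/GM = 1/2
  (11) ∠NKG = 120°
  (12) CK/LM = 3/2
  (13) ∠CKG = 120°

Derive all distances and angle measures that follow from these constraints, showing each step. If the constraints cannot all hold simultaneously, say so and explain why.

The constraints are consistent.

From the given relations:
  IL = 1/2·KL = 1/2·3 ≈ 1.5
  NK = 1/2·GM = 1/2·14 = 7
  CK = 3/2·LM = 3/2·13 ≈ 19.5

Step 1: From GL = 14, LK = 3, and ∠GLK = 60°, by the law of cosines:
  GK² = GL² + LK² - 2·GL·LK·cos(60°) = 196 + 9 - 42 = 163
  GK = √163

Step 2: From LG = 14, GD = 5, and ∠LGD = 90°, by the law of cosines:
  LD² = LG² + GD² - 2·LG·GD·cos(90°) = 196 + 25 - 0 = 221
  LD ≈ 14.87

Step 3: From KL = 3, LI = 1.5, and ∠KLI = 60°, by the law of cosines:
  KI² = KL² + LI² - 2·KL·LI·cos(60°) = 9 + 2.25 - 4.5 = 6.75
  KI = 3/2·√3

Step 4: From GL = 14, GM = 14, LM = 13, by the inverse law of cosines:
  cos(∠LGM) = (GL² + GM² - LM²) / (2·GL·GM)
  ∠LGM = 55.33°

Step 5: From MG = 14, ML = 13, GL = 14, by the inverse law of cosines:
  cos(∠GML) = (MG² + ML² - GL²) / (2·MG·ML)
  ∠GML = 62.34°

Step 6: From LG = 14, LM = 13, GM = 14, by the inverse law of cosines:
  cos(∠GLM) = (LG² + LM² - GM²) / (2·LG·LM)
  ∠GLM = 62.34°

Step 7: From GK = √163, KN = 7, and ∠GKN = 120°, by the law of cosines:
  GN² = GK² + KN² - 2·GK·KN·cos(120°) = 163 + 49 + 89.37 = 301.4
  GN ≈ 17.36

Step 8: From GK = √163, KC = 19.5, and ∠GKC = 120°, by the law of cosines:
  GC² = GK² + KC² - 2·GK·KC·cos(120°) = 163 + 380.2 + 249 = 792.2
  GC ≈ 28.15

Step 9: From GK = √163, GL = 14, KL = 3, by the inverse law of cosines:
  cos(∠KGL) = (GK² + GL² - KL²) / (2·GK·GL)
  ∠KGL = 11.74°

Step 10: From LD = 14.87, LG = 14, DG = 5, by the inverse law of cosines:
  cos(∠DLG) = (LD² + LG² - DG²) / (2·LD·LG)
  ∠DLG = 19.65°

Step 11: From KG = √163, KL = 3, GL = 14, by the inverse law of cosines:
  cos(∠GKL) = (KG² + KL² - GL²) / (2·KG·KL)
  ∠GKL = 108.26°

Step 12: From KI = 3/2·√3, KL = 3, IL = 1.5, by the inverse law of cosines:
  cos(∠IKL) = (KI² + KL² - IL²) / (2·KI·KL)
  ∠IKL = 30°

Step 13: From IK = 3/2·√3, IL = 1.5, KL = 3, by the inverse law of cosines:
  cos(∠KIL) = (IK² + IL² - KL²) / (2·IK·IL)
  ∠KIL = 90°

Step 14: From DG = 5, DL = 14.87, GL = 14, by the inverse law of cosines:
  cos(∠GDL) = (DG² + DL² - GL²) / (2·DG·DL)
  ∠GDL = 70.35°

Step 15: From GC = 28.15, GK = √163, CK = 19.5, by the inverse law of cosines:
  cos(∠CGK) = (GC² + GK² - CK²) / (2·GC·GK)
  ∠CGK = 36.87°

Step 16: From GK = √163, GN = 17.36, KN = 7, by the inverse law of cosines:
  cos(∠KGN) = (GK² + GN² - KN²) / (2·GK·GN)
  ∠KGN = 20.44°

Step 17: From NG = 17.36, NK = 7, GK = √163, by the inverse law of cosines:
  cos(∠GNK) = (NG² + NK² - GK²) / (2·NG·NK)
  ∠GNK = 39.56°

Step 18: From CG = 28.15, CK = 19.5, GK = √163, by the inverse law of cosines:
  cos(∠GCK) = (CG² + CK² - GK²) / (2·CG·CK)
  ∠GCK = 23.13°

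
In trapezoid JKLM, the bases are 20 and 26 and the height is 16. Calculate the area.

Area = (20 + 26) * 16 / 2 = 736 / 2 = 368

368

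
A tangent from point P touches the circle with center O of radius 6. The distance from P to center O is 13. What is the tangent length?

Let T be the point of tangency. Then OT ⊥ PT (radius ⊥ tangent).
In right triangle OTP: OP² = OT² + PT²
13² = 6² + PT²
PT² = 133, PT = sqrt(133)

sqrt(133)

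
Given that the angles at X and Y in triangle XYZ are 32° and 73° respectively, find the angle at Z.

By the triangle angle sum property, the three interior angles of any triangle add up to 180°.
We know angle X = 32° and angle Y = 73°, so their sum is 105°.
Therefore angle Z = 180° - 105° = 75°.

75 degrees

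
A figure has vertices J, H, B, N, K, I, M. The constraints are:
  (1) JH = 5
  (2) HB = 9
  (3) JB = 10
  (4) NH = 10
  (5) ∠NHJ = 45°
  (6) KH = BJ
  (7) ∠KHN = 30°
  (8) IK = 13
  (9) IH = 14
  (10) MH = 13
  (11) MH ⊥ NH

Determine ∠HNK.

From the given relations: KH = BJ = 10.
Step 1: By the law of cosines on triangle NHK: NK² = 10² + 10² − 2·10·10·cos(30°) = 26.79, so NK ≈ 5.18.
Step 2: By the inverse law of cosines on triangle HNK: cos(∠HNK) = (10² + 5.18² − 10²) / (2·10·5.18) = 26.79/103.53 = 0.2588, so ∠HNK = 75°.

Therefore, the measure of angle ∠HNK = 75°.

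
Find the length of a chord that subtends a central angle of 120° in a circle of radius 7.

Drop a perpendicular from the center to the chord, bisecting both the chord and the central angle.
Each half-chord = r sin(θ/2) = 7 sin(60°).
The full chord = 2 × 7 × sin(60°) = 7*sqrt(3).

7*sqrt(3)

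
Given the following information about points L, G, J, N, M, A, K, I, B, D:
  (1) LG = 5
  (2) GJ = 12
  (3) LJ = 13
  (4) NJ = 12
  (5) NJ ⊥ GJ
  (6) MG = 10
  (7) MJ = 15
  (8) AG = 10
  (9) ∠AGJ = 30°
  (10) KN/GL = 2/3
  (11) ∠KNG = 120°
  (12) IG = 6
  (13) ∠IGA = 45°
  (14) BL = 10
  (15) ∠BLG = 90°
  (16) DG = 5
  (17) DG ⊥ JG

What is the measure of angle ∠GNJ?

Step 1: By the law of cosines on triangle NJG: NG² = 12² + 12² − 2·12·12·cos(90°) = 288, so NG = 12·√2.
Step 2: By the inverse law of cosines on triangle GNJ: cos(∠GNJ) = ((12·√2)² + 12² − 12²) / (2·12·√2·12) = 288/407.29 = 0.7071, so ∠GNJ = 45°.

Therefore, the measure of angle ∠GNJ = 45°.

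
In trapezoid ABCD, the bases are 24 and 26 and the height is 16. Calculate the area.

Area of a trapezoid = (base1 + base2) * height / 2
Area = (24 + 26) * 16 / 2
Area = 50 * 16 / 2
Area = 800 / 2
Area = 400

400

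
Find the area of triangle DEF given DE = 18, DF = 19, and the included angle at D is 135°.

Area = (1/2)(18)(19) sin(135°) = (1/2)(18)(19)(sqrt(2)/2) = 171*sqrt(2)/2

171*sqrt(2)/2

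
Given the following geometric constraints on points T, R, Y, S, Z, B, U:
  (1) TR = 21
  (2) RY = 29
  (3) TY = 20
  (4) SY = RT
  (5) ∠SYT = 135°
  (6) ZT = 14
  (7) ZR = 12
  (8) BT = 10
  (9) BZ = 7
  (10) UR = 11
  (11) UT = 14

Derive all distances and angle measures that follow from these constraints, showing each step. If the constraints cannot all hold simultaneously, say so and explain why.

The constraints are consistent.

From the given relations:
  SY = RT = 21

Step 1: From TY = 20, YS = 21, and ∠TYS = 135°, by the law of cosines:
  TS² = TY² + YS² - 2·TY·YS·cos(135°) = 400 + 441 + 594 = 1435
  TS ≈ 37.88

Step 2: From TB = 10, TZ = 14, BZ = 7, by the inverse law of cosines:
  cos(∠BTZ) = (TB² + TZ² - BZ²) / (2·TB·TZ)
  ∠BTZ = 28.1°

Step 3: From TR = 21, TU = 14, RU = 11, by the inverse law of cosines:
  cos(∠RTU) = (TR² + TU² - RU²) / (2·TR·TU)
  ∠RTU = 28.65°

Step 4: From TR = 21, TY = 20, RY = 29, by the inverse law of cosines:
  cos(∠RTY) = (TR² + TY² - RY²) / (2·TR·TY)
  ∠RTY = 90°

Step 5: From TR = 21, TZ = 14, RZ = 12, by the inverse law of cosines:
  cos(∠RTZ) = (TR² + TZ² - RZ²) / (2·TR·TZ)
  ∠RTZ = 33.02°

Step 6: From RT = 21, RU = 11, TU = 14, by the inverse law of cosines:
  cos(∠TRU) = (RT² + RU² - TU²) / (2·RT·RU)
  ∠TRU = 37.61°

Step 7: From RT = 21, RY = 29, TY = 20, by the inverse law of cosines:
  cos(∠TRY) = (RT² + RY² - TY²) / (2·RT·RY)
  ∠TRY = 43.6°

Step 8: From RT = 21, RZ = 12, TZ = 14, by the inverse law of cosines:
  cos(∠TRZ) = (RT² + RZ² - TZ²) / (2·RT·RZ)
  ∠TRZ = 39.48°

Step 9: From YR = 29, YT = 20, RT = 21, by the inverse law of cosines:
  cos(∠RYT) = (YR² + YT² - RT²) / (2·YR·YT)
  ∠RYT = 46.4°

Step 10: From ZB = 7, ZT = 14, BT = 10, by the inverse law of cosines:
  cos(∠BZT) = (ZB² + ZT² - BT²) / (2·ZB·ZT)
  ∠BZT = 42.29°

Step 11: From ZR = 12, ZT = 14, RT = 21, by the inverse law of cosines:
  cos(∠RZT) = (ZR² + ZT² - RT²) / (2·ZR·ZT)
  ∠RZT = 107.49°

Step 12: From BT = 10, BZ = 7, TZ = 14, by the inverse law of cosines:
  cos(∠TBZ) = (BT² + BZ² - TZ²) / (2·BT·BZ)
  ∠TBZ = 109.62°

Step 13: From UR = 11, UT = 14, RT = 21, by the inverse law of cosines:
  cos(∠RUT) = (UR² + UT² - RT²) / (2·UR·UT)
  ∠RUT = 113.74°

Step 14: From TS = 37.88, TY = 20, SY = 21, by the inverse law of cosines:
  cos(∠STY) = (TS² + TY² - SY²) / (2·TS·TY)
  ∠STY = 23.08°

Step 15: From ST = 37.88, SY = 21, TY = 20, by the inverse law of cosines:
  cos(∠TSY) = (ST² + SY² - TY²) / (2·ST·SY)
  ∠TSY = 21.92°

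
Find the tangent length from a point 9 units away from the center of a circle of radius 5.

Let T be the point of tangency. Then QT ⊥ MT (radius ⊥ tangent).
In right triangle QTM: QM² = QT² + MT²
9² = 5² + MT²
MT² = 56, MT = 2*sqrt(14)

2*sqrt(14)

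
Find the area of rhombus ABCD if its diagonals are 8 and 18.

Area = (8 * 18) / 2 = 144 / 2 = 72

72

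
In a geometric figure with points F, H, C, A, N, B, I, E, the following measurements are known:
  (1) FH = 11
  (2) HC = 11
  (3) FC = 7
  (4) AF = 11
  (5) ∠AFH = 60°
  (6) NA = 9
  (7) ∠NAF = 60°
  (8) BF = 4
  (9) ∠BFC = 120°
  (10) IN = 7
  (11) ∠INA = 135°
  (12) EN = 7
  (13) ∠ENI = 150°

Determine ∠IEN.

Step 1: By the law of cosines on triangle ENI: EI² = 7² + 7² − 2·7·7·cos(150°) = 182.87, so EI ≈ 13.52.
Step 2: By the inverse law of cosines on triangle IEN: cos(∠IEN) = (13.52² + 7² − 7²) / (2·13.52·7) = 182.87/189.32 = 0.9659, so ∠IEN = 15°.

Therefore, the measure of angle ∠IEN = 15°.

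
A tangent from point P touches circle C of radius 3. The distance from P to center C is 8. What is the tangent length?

The tangent, radius, and line from the external point to the center form a right triangle.
The right angle is where the tangent meets the radius.
By the Pythagorean theorem: tangent² + 3² = 8²
tangent² = 64 - 9 = 55
tangent = sqrt(55)

sqrt(55)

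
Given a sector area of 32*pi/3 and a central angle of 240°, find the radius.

r² = 360 × 32*pi/3 / (π × 240) = 16, so r = 4.

4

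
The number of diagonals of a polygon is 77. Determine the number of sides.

Using d = n(n - 3)/2, we solve 77 = n(n - 3)/2.
So n(n - 3) = 154.
Testing n = 14: 14 * 11 = 154 = 154. Correct.
The polygon has 14 sides.

14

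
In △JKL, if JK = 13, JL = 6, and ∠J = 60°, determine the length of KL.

By the law of cosines: KL^2 = JK^2 + JL^2 - 2*JK*JL*cos(J)
KL^2 = 13^2 + 6^2 - 2*13*6*cos(60°)
KL^2 = 169 + 36 - 156*(1/2)
KL^2 = 127
KL = sqrt(127)

sqrt(127)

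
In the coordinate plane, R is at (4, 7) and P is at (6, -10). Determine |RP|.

d = sqrt((2)^2 + (-17)^2) = sqrt(293)

sqrt(293)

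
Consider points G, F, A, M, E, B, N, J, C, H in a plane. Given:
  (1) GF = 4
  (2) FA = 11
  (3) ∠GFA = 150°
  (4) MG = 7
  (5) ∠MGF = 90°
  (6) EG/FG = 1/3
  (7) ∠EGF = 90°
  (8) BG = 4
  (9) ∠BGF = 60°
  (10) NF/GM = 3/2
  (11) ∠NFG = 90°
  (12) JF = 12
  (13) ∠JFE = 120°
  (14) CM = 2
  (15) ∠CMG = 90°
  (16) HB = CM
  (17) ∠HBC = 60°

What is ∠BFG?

Step 1: By the law of cosines on triangle FGB: FB² = 4² + 4² − 2·4·4·cos(60°) = 16, so FB = 4.
Step 2: By the inverse law of cosines on triangle BFG: cos(∠BFG) = (4² + 4² − 4²) / (2·4·4) = 16/32 = 0.5, so ∠BFG = 60°.

Therefore, the measure of angle ∠BFG = 60°.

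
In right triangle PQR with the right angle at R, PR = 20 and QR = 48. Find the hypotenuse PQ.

In a right triangle, the square of the hypotenuse equals the sum of the squares of the two legs.
The legs are 20 and 48, so the hypotenuse = sqrt(400 + 2304) = sqrt(2704) = 52.

52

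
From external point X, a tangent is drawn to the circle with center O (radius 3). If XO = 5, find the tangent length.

Let T be the point of tangency. Then OT ⊥ XT (radius ⊥ tangent).
In right triangle OTX: OX² = OT² + XT²
5² = 3² + XT²
XT² = 16, XT = 4

4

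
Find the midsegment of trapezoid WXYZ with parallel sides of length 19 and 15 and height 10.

midsegment = (19 + 15) / 2 = 34 / 2 = 17

17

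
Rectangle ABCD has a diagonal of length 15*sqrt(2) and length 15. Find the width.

Using the Pythagorean theorem: d^2 = a^2 + b^2
b^2 = d^2 - a^2
b^2 = 450 - 225
b^2 = 225
b = sqrt(225) = 15

15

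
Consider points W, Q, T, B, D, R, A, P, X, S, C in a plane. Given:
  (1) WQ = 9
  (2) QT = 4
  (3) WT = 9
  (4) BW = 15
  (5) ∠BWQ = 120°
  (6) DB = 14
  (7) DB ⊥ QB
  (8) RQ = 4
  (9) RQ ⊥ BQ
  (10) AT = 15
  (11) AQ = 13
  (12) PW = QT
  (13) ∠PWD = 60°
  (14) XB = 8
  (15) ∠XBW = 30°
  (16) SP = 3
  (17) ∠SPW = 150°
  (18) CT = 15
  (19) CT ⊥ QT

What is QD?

Step 1: By the law of cosines on triangle BWQ: BQ² = 15² + 9² − 2·15·9·cos(120°) = 441, so BQ = 21.
Step 2: By the law of cosines on triangle QBD: QD² = 21² + 14² − 2·21·14·cos(90°) = 637, so QD = 7·√13.

Therefore, the length of QD = 7·√13.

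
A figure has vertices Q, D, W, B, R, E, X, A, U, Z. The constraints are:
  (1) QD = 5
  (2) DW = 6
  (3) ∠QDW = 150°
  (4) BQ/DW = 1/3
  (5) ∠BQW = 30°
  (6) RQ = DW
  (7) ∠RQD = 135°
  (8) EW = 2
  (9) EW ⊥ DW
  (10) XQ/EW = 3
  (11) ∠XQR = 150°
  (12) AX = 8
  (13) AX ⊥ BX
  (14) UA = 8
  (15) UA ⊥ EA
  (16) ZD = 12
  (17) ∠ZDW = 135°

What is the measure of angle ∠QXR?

From the given relations: XQ = 3·EW = 3·2 = 6; RQ = DW = 6.
Step 1: By the law of cosines on triangle XQR: XR² = 6² + 6² − 2·6·6·cos(150°) = 134.35, so XR ≈ 11.59.
Step 2: By the inverse law of cosines on triangle QXR: cos(∠QXR) = (6² + 11.59² − 6²) / (2·6·11.59) = 134.35/139.09 = 0.9659, so ∠QXR = 15°.

Therefore, the measure of angle ∠QXR = 15°.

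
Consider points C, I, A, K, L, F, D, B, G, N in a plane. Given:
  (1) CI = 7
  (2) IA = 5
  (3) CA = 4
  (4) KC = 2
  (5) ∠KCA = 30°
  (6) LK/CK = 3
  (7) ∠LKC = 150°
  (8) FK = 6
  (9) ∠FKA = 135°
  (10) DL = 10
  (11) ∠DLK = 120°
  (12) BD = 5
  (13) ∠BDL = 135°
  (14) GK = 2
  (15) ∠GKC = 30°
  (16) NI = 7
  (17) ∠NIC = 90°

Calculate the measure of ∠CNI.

Step 1: By the law of cosines on triangle NIC: NC² = 7² + 7² − 2·7·7·cos(90°) = 98, so NC = 7·√2.
Step 2: By the inverse law of cosines on triangle CNI: cos(∠CNI) = ((7·√2)² + 7² − 7²) / (2·7·√2·7) = 98/138.59 = 0.7071, so ∠CNI = 45°.

Therefore, the measure of angle ∠CNI = 45°.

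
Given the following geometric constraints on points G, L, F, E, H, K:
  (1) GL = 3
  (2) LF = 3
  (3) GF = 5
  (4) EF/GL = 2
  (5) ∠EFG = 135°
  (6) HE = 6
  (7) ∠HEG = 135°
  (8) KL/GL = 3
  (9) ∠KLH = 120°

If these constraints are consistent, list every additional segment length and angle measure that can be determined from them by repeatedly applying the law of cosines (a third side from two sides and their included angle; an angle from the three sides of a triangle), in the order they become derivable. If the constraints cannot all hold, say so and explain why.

The constraints are consistent. Derivable facts, in order:
After 1 step:
- GE ≈ 10.17
- ∠FGL = 33.56°
- ∠FLG = 112.89°
- ∠GFL = 33.56°
After 2 steps:
- GH ≈ 15.02
- ∠EGF = 24.66°
- ∠FEG = 20.34°
After 3 steps:
- ∠EGH = 16.4°
- ∠EHG = 28.6°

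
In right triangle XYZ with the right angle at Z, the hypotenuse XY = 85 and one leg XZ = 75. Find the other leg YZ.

Rearranging the Pythagorean theorem to solve for the unknown leg:
leg^2 = hypotenuse^2 - known_leg^2 = 7225 - 5625 = 1600
leg = sqrt(1600) = 40.

40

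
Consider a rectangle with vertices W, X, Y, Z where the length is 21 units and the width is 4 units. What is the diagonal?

d = sqrt(21^2 + 4^2) = sqrt(457)

sqrt(457)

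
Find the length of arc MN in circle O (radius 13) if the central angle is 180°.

Arc length = 2πr × θ/360
= 2π × 13 × 1/2
= 13*pi

13*pi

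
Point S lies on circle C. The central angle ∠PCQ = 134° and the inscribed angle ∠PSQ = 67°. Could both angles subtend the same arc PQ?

By the inscribed angle theorem, if both angles subtend the same arc, the inscribed angle must be half the central angle.
Half of 134° = 67°, which equals the given inscribed angle of 67°.
Therefore, yes, they correspond to the same arc.

Yes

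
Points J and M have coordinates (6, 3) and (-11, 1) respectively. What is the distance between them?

The horizontal distance is |-11 - 6| = 17 and the vertical distance is |1 - 3| = 2.
By the Pythagorean theorem, d = sqrt(17^2 + 2^2) = sqrt(293).

sqrt(293)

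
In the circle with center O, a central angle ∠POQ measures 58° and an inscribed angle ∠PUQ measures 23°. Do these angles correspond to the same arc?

By the inscribed angle theorem, the inscribed angle for a central angle of 58° should be 58° / 2 = 29°.
The given inscribed angle is 23°, which does not equal 29°.
Therefore, no, they do not correspond to the same arc.

No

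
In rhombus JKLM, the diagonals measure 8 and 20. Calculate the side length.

The diagonals of a rhombus bisect each other at right angles.
Half-diagonals: 8/2 = 4 and 20/2 = 10
side = sqrt(4^2 + 10^2)
side = sqrt(16 + 100)
side = sqrt(116) = 2*sqrt(29)

2*sqrt(29)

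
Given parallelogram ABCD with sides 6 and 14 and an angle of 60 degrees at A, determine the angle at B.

In a parallelogram, consecutive angles are supplementary (sum to 180°).
angle B = 180 - angle A
angle B = 180 - 60
angle B = 120 degrees

120 degrees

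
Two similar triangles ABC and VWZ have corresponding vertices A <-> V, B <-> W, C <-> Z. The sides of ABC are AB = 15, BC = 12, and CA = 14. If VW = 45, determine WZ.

k = 45/15 = 3. WZ = 3 * 12 = 36.

36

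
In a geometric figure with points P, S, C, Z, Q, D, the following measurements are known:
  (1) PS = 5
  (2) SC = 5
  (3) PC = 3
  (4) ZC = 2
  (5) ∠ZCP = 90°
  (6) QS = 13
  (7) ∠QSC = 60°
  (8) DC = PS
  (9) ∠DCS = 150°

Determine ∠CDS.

From the given relations: DC = PS = 5.
Step 1: By the law of cosines on triangle DCS: DS² = 5² + 5² − 2·5·5·cos(150°) = 93.3, so DS ≈ 9.66.
Step 2: By the inverse law of cosines on triangle CDS: cos(∠CDS) = (5² + 9.66² − 5²) / (2·5·9.66) = 93.3/96.59 = 0.9659, so ∠CDS = 15°.

Therefore, the measure of angle ∠CDS = 15°.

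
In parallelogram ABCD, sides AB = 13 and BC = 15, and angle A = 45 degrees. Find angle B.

Consecutive angles are supplementary: angle B = 180 - 45 = 135 degrees.

135 degrees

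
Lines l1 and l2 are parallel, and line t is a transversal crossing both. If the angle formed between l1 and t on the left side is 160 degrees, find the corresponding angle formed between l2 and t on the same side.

Corresponding angles formed by parallel lines and a transversal are equal.
The given angle is 160 degrees.
The corresponding angle = 160 degrees.

160 degrees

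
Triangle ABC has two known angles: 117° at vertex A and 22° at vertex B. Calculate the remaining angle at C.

The interior angles sum to 180°: angle C = 180 - 117 - 22 = 41°.
The triangle is obtuse (angles 117°, 22°, 41°).

41 degrees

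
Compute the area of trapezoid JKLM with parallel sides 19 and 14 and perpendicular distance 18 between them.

A trapezoid's area equals the midsegment times the height.
The midsegment is (19 + 14) / 2 = 33/2.
Area = 33/2 * 18 = 297.

297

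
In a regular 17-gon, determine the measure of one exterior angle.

Each exterior angle of a regular n-gon is 360 / n.
For n = 17: 360 / 17 = 360/17 degrees.

360/17 degrees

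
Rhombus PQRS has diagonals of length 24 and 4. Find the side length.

In a rhombus, the diagonals bisect each other perpendicularly, creating four congruent right triangles.
Each triangle has legs 12 (half of 24) and 2 (half of 4).
The hypotenuse of each right triangle is a side of the rhombus:
side = sqrt(12^2 + 2^2) = sqrt(148) = 2*sqrt(37)

2*sqrt(37)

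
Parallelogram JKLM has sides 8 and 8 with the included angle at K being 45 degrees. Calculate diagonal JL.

The diagonal of a parallelogram can be found by treating two adjacent sides and the diagonal as a triangle.
Applying the law of cosines with sides 8, 8 and included angle 45°:
d^2 = 64 + 64 - 128*cos(45°) = 128 - 64*sqrt(2)
d = 8*sqrt(2 - sqrt(2))

8*sqrt(2 - sqrt(2))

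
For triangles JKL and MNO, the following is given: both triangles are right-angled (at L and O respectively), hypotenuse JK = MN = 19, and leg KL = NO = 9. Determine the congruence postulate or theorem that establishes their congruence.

Consider the given information: both triangles are right-angled (at L and O respectively), hypotenuse JK = MN = 19, and leg KL = NO = 9
This is not SSS or ASA: SSS requires all three pairs of sides, but we don't have that. ASA requires two angles and the side between them.
The correct criterion is HL. The hypotenuse and one leg of two right triangles are equal (Hypotenuse-Leg).

HL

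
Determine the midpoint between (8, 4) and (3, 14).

The midpoint is the point halfway along the segment.
Move half the horizontal distance: 8 + (3 - 8)/2 = 8 + -5/2 = 11/2
Move half the vertical distance: 4 + (14 - 4)/2 = 4 + 10/2 = 9
Midpoint = (11/2, 9)

(11/2, 9)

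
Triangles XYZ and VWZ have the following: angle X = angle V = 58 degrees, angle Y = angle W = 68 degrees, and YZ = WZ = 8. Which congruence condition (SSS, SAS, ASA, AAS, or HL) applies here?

The given information provides:
angle X = angle V = 58 degrees, angle Y = angle W = 68 degrees, and YZ = WZ = 8
This matches the AAS congruence theorem.
Two pairs of corresponding angles and a non-included side are equal (Angle-Angle-Side).

AAS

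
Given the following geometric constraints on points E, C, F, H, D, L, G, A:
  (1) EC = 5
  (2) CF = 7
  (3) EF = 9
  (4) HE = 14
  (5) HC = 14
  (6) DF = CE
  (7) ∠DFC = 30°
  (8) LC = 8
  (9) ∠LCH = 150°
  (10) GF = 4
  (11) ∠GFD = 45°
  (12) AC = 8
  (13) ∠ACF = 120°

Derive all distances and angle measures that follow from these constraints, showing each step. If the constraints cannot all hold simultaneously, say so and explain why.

The constraints are consistent.

From the given relations:
  DF = CE = 5

Step 1: From CF = 7, FD = 5, and ∠CFD = 30°, by the law of cosines:
  CD² = CF² + FD² - 2·CF·FD·cos(30°) = 49 + 25 - 60.62 = 13.38
  CD ≈ 3.66

Step 2: From FC = 7, CA = 8, and ∠FCA = 120°, by the law of cosines:
  FA² = FC² + CA² - 2·FC·CA·cos(120°) = 49 + 64 + 56 = 169
  FA = 13

Step 3: From HC = 14, CL = 8, and ∠HCL = 150°, by the law of cosines:
  HL² = HC² + CL² - 2·HC·CL·cos(150°) = 196 + 64 + 194 = 454
  HL ≈ 21.31

Step 4: From DF = 5, FG = 4, and ∠DFG = 45°, by the law of cosines:
  DG² = DF² + FG² - 2·DF·FG·cos(45°) = 25 + 16 - 28.28 = 12.72
  DG ≈ 3.57

Step 5: From EC = 5, EF = 9, CF = 7, by the inverse law of cosines:
  cos(∠CEF) = (EC² + EF² - CF²) / (2·EC·EF)
  ∠CEF = 50.7°

Step 6: From EC = 5, EH = 14, CH = 14, by the inverse law of cosines:
  cos(∠CEH) = (EC² + EH² - CH²) / (2·EC·EH)
  ∠CEH = 79.71°

Step 7: From CE = 5, CF = 7, EF = 9, by the inverse law of cosines:
  cos(∠ECF) = (CE² + CF² - EF²) / (2·CE·CF)
  ∠ECF = 95.74°

Step 8: From CE = 5, CH = 14, EH = 14, by the inverse law of cosines:
  cos(∠ECH) = (CE² + CH² - EH²) / (2·CE·CH)
  ∠ECH = 79.71°

Step 9: From FC = 7, FE = 9, CE = 5, by the inverse law of cosines:
  cos(∠CFE) = (FC² + FE² - CE²) / (2·FC·FE)
  ∠CFE = 33.56°

Step 10: From HC = 14, HE = 14, CE = 5, by the inverse law of cosines:
  cos(∠CHE) = (HC² + HE² - CE²) / (2·HC·HE)
  ∠CHE = 20.57°

Step 11: From CD = 3.66, CF = 7, DF = 5, by the inverse law of cosines:
  cos(∠DCF) = (CD² + CF² - DF²) / (2·CD·CF)
  ∠DCF = 43.12°

Step 12: From FA = 13, FC = 7, AC = 8, by the inverse law of cosines:
  cos(∠AFC) = (FA² + FC² - AC²) / (2·FA·FC)
  ∠AFC = 32.2°

Step 13: From HC = 14, HL = 21.31, CL = 8, by the inverse law of cosines:
  cos(∠CHL) = (HC² + HL² - CL²) / (2·HC·HL)
  ∠CHL = 10.82°

Step 14: From DC = 3.66, DF = 5, CF = 7, by the inverse law of cosines:
  cos(∠CDF) = (DC² + DF² - CF²) / (2·DC·DF)
  ∠CDF = 106.88°

Step 15: From DF = 5, DG = 3.57, FG = 4, by the inverse law of cosines:
  cos(∠FDG) = (DF² + DG² - FG²) / (2·DF·DG)
  ∠FDG = 52.48°

Step 16: From LC = 8, LH = 21.31, CH = 14, by the inverse law of cosines:
  cos(∠CLH) = (LC² + LH² - CH²) / (2·LC·LH)
  ∠CLH = 19.18°

Step 17: From GD = 3.57, GF = 4, DF = 5, by the inverse law of cosines:
  cos(∠DGF) = (GD² + GF² - DF²) / (2·GD·GF)
  ∠DGF = 82.52°

Step 18: From AC = 8, AF = 13, CF = 7, by the inverse law of cosines:
  cos(∠CAF) = (AC² + AF² - CF²) / (2·AC·AF)
  ∠CAF = 27.8°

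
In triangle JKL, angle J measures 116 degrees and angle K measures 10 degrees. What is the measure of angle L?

Let angle L = x. Then 116 + 10 + x = 180.
x = 180 - 126 = 54 degrees.

54 degrees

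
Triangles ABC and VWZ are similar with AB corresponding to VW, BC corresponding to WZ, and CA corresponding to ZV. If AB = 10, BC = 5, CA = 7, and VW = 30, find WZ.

Since the triangles are similar, the ratio of corresponding sides is constant.
Scale factor k = VW / AB = 30 / 10 = 3
WZ = k * BC = 3 * 5 = 15

15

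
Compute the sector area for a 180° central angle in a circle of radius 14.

Sector area = π(14²)(1/2) = 98*pi

98*pi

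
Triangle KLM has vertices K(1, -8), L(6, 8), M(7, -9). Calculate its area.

The Shoelace formula computes the area from vertex coordinates by summing cross products.
For vertices (1,-8), (6,8), (7,-9):
Signed sum = 1*8 - 6*-8 + 6*-9 - 7*8 + 7*-8 - 1*-9
= 56 + -110 + -47 = -101
Area = (1/2)|-101| = 101/2.

101/2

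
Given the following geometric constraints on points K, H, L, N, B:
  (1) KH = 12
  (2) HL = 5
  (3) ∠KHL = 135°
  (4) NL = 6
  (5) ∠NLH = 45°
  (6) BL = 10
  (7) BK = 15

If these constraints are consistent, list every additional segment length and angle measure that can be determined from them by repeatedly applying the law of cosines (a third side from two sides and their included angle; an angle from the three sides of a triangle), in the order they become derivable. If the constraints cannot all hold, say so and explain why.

The constraints are consistent. Derivable facts, in order:
After 1 step:
- HN ≈ 4.31
- KL ≈ 15.93
After 2 steps:
- ∠BKL = 37.57°
- ∠BLK = 66.15°
- ∠HKL = 12.82°
- ∠HLK = 32.18°
- ∠HNL = 55.12°
- ∠KBL = 76.28°
- ∠LHN = 79.88°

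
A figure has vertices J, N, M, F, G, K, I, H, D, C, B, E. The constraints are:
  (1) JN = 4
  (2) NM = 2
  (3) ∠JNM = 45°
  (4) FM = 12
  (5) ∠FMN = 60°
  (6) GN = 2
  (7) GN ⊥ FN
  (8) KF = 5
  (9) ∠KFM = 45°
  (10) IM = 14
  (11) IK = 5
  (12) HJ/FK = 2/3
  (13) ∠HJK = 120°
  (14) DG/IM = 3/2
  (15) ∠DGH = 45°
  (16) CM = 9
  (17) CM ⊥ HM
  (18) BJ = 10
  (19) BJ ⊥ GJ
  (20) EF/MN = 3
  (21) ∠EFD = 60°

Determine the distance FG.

Step 1: By the law of cosines on triangle FMN: FN² = 12² + 2² − 2·12·2·cos(60°) = 124, so FN = 2·√31.
Step 2: By the law of cosines on triangle FNG: FG² = (2·√31)² + 2² − 2·2·√31·2·cos(90°) = 128, so FG = 8·√2.

Therefore, the length of FG = 8·√2.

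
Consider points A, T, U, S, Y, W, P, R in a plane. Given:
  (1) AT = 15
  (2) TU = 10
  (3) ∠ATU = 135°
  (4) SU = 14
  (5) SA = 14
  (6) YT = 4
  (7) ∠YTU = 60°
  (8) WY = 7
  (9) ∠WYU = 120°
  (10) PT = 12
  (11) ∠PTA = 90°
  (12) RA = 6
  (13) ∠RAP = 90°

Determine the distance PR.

Step 1: By the law of cosines on triangle PTA: PA² = 12² + 15² − 2·12·15·cos(90°) = 369, so PA = 3·√41.
Step 2: By the law of cosines on triangle PAR: PR² = (3·√41)² + 6² − 2·3·√41·6·cos(90°) = 405, so PR = 9·√5.

Therefore, the length of PR = 9·√5.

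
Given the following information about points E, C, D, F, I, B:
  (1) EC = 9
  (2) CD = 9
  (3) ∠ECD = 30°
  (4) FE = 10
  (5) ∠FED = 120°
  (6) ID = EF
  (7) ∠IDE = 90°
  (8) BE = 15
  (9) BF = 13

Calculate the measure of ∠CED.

Step 1: By the law of cosines on triangle ECD: ED² = 9² + 9² − 2·9·9·cos(30°) = 21.7, so ED ≈ 4.66.
Step 2: By the inverse law of cosines on triangle CED: cos(∠CED) = (9² + 4.66² − 9²) / (2·9·4.66) = 21.7/83.86 = 0.2588, so ∠CED = 75°.

Therefore, the measure of angle ∠CED = 75°.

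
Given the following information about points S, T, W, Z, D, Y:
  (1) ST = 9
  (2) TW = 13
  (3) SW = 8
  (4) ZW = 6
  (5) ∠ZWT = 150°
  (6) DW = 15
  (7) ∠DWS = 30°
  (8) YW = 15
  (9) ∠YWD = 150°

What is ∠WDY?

Step 1: By the law of cosines on triangle DWY: DY² = 15² + 15² − 2·15·15·cos(150°) = 839.71, so DY ≈ 28.98.
Step 2: By the inverse law of cosines on triangle WDY: cos(∠WDY) = (15² + 28.98² − 15²) / (2·15·28.98) = 839.71/869.33 = 0.9659, so ∠WDY = 15°.

Therefore, the measure of angle ∠WDY = 15°.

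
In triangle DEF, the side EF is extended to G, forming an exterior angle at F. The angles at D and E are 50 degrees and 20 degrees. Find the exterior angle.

Exterior angle = 50 + 20 = 70 degrees (exterior angle theorem).

70 degrees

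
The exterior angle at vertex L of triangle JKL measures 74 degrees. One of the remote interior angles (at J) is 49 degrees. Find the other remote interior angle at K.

angle K = 74 - 49 = 25 degrees (exterior angle theorem).

25 degrees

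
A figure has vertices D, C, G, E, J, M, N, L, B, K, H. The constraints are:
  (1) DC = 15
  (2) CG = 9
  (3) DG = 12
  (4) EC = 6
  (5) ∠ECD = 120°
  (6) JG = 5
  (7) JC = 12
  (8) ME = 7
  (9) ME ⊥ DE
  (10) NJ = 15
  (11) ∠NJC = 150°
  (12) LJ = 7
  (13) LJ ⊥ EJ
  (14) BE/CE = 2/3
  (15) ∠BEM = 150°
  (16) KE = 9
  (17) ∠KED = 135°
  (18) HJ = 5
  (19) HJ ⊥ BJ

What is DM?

Step 1: By the law of cosines on triangle ECD: ED² = 6² + 15² − 2·6·15·cos(120°) = 351, so ED = 3·√39.
Step 2: By the law of cosines on triangle DEM: DM² = (3·√39)² + 7² − 2·3·√39·7·cos(90°) = 400, so DM = 20.

Therefore, the length of DM = 20.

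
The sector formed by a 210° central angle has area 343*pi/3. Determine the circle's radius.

r² = 360 × 343*pi/3 / (π × 210) = 196, so r = 14.

14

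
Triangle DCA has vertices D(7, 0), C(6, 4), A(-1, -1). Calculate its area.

The Shoelace formula computes the area from vertex coordinates by summing cross products.
For vertices (7,0), (6,4), (-1,-1):
Signed sum = 7*4 - 6*0 + 6*-1 - -1*4 + -1*0 - 7*-1
= 28 + -2 + 7 = 33
Area = (1/2)|33| = 33/2.

33/2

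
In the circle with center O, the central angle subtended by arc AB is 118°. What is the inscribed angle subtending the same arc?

An inscribed angle intercepts an arc from a point on the circle, while the central angle intercepts the same arc from the center.
The inscribed angle is always half the central angle: 118° / 2 = 59°.

59°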